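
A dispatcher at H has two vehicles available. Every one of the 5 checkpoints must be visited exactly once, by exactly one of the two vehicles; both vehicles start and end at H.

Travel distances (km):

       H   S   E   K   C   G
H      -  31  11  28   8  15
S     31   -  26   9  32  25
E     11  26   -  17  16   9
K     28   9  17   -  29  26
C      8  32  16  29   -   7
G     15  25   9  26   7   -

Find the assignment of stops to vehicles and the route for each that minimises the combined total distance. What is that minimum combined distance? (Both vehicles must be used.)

There are 2^4 − 1 = 15 ways to divide the 5 stops into two non-empty groups. For each, the best each vehicle can do is its own shortest tour through its group:
  {S} + {E, K, C, G}: 62 + 69 = 131
  {E} + {S, K, C, G}: 22 + 77 = 99
  {S, E} + {K, C, G}: 68 + 69 = 137
  {K} + {S, E, C, G}: 56 + 77 = 133
  {S, K} + {E, C, G}: 68 + 35 = 103
  {E, K} + {S, C, G}: 56 + 71 = 127
  … (15 splits in total)
  {C} + {S, E, K, G}: 16 + 77 = 93  ← best
Best: vehicle 1 H → C → H = 16; vehicle 2 H → E → K → S → G → H = 77; combined 93.

Minimum combined distance: 93 km.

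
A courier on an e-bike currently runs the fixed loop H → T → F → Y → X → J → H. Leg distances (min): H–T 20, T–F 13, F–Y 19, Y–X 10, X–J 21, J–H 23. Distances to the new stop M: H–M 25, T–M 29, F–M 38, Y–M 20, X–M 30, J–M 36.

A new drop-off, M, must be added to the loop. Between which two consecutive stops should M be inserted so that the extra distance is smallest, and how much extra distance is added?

Insertion cost between consecutive stops i–j is d(i,M) + d(M,j) − d(i,j):
  between H and T: 25 + 29 − 20 = 34
  between T and F: 29 + 38 − 13 = 54
  between F and Y: 38 + 20 − 19 = 39
  between Y and X: 20 + 30 − 10 = 40
  between X and J: 30 + 36 − 21 = 45
  between J and H: 36 + 25 − 23 = 38
Cheapest insertion is between H and T, adding 34.
New total = 106 + 34 = 140.

Adding 34 min by placing M on the H–T leg.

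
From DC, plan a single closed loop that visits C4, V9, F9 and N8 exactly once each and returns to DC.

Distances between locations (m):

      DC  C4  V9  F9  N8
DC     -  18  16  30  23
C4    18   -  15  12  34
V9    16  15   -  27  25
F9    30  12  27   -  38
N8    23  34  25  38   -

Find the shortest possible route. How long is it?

With 4 stops there are 4!/2 = 12 distinct round trips (a route and its reverse cost the same).
DC - C4 - V9 - F9 - N8 - DC: 18+15+27+38+23 = 121
DC - C4 - V9 - N8 - F9 - DC: 18+15+25+38+30 = 126
DC - C4 - F9 - V9 - N8 - DC: 18+12+27+25+23 = 105
DC - C4 - F9 - N8 - V9 - DC: 18+12+38+25+16 = 109
DC - C4 - N8 - V9 - F9 - DC: 18+34+25+27+30 = 134
DC - C4 - N8 - F9 - V9 - DC: 18+34+38+27+16 = 133
DC - V9 - C4 - F9 - N8 - DC: 16+15+12+38+23 = 104
DC - V9 - C4 - N8 - F9 - DC: 16+15+34+38+30 = 133
DC - V9 - F9 - C4 - N8 - DC: 16+27+12+34+23 = 112
DC - V9 - N8 - C4 - F9 - DC: 16+25+34+12+30 = 117
DC - F9 - C4 - V9 - N8 - DC: 30+12+15+25+23 = 105
DC - F9 - V9 - C4 - N8 - DC: 30+27+15+34+23 = 129
The minimum is 104.
One optimal route: DC → V9 → C4 → F9 → N8 → DC (or its reverse).

Shortest round trip = 104 m.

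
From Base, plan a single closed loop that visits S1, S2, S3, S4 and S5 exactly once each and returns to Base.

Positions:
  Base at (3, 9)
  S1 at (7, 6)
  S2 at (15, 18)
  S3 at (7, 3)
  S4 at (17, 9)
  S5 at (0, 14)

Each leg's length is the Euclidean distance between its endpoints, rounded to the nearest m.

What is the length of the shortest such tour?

There are 60 distinct closed tours to check (reversals are equivalent).
Base - S1 - S2 - S3 - S4 - S5 - Base: 5+14+17+12+18+6 = 72
Base - S1 - S2 - S3 - S5 - S4 - Base: 5+14+17+13+18+14 = 81
Base - S1 - S2 - S4 - S3 - S5 - Base: 5+14+9+12+13+6 = 59
Base - S1 - S2 - S4 - S5 - S3 - Base: 5+14+9+18+13+7 = 66
Base - S1 - S2 - S5 - S3 - S4 - Base: 5+14+16+13+12+14 = 74
Base - S1 - S2 - S5 - S4 - S3 - Base: 5+14+16+18+12+7 = 72
Base - S1 - S3 - S2 - S4 - S5 - Base: 5+3+17+9+18+6 = 58
Base - S1 - S3 - S2 - S5 - S4 - Base: 5+3+17+16+18+14 = 73
Base - S1 - S3 - S4 - S2 - S5 - Base: 5+3+12+9+16+6 = 51
Base - S1 - S3 - S4 - S5 - S2 - Base: 5+3+12+18+16+15 = 69
Base - S1 - S3 - S5 - S2 - S4 - Base: 5+3+13+16+9+14 = 60
Base - S1 - S3 - S5 - S4 - S2 - Base: 5+3+13+18+9+15 = 63
Base - S1 - S4 - S2 - S3 - S5 - Base: 5+10+9+17+13+6 = 60
Base - S1 - S4 - S2 - S5 - S3 - Base: 5+10+9+16+13+7 = 60
… (46 more)
The minimum is 51.
One optimal route: Base → S1 → S3 → S4 → S2 → S5 → Base (or its reverse).

51 m — the shortest possible round trip.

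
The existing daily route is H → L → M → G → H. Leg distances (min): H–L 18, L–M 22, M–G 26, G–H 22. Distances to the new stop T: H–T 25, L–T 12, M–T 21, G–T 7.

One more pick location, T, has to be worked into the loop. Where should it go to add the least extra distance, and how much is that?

Insertion cost between consecutive stops i–j is d(i,T) + d(T,j) − d(i,j):
  between H and L: 25 + 12 − 18 = 19
  between L and M: 12 + 21 − 22 = 11
  between M and G: 21 + 7 − 26 = 2
  between G and H: 7 + 25 − 22 = 10
Cheapest insertion is between M and G, adding 2.
New total = 88 + 2 = 90.

Adding 2 min by placing T on the M–G leg.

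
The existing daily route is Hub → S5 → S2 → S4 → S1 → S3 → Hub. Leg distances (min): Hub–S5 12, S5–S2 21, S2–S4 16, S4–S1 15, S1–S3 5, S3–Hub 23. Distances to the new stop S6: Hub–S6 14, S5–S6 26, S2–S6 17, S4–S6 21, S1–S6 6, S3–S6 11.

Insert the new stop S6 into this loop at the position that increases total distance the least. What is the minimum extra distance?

Adding 2 min by placing S6 on the S3–Hub leg.

Insertion cost between consecutive stops i–j is d(i,S6) + d(S6,j) − d(i,j):
  between Hub and S5: 14 + 26 − 12 = 28
  between S5 and S2: 26 + 17 − 21 = 22
  between S2 and S4: 17 + 21 − 16 = 22
  between S4 and S1: 21 + 6 − 15 = 12
  between S1 and S3: 6 + 11 − 5 = 12
  between S3 and Hub: 11 + 14 − 23 = 2
Cheapest insertion is between S3 and Hub, adding 2.
New total = 92 + 2 = 94.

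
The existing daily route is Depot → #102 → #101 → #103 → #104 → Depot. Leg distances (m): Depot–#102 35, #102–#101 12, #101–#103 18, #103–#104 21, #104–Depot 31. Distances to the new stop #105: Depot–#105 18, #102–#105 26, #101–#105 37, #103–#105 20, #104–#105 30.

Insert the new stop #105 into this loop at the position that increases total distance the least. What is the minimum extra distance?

Insertion cost between consecutive stops i–j is d(i,#105) + d(#105,j) − d(i,j):
  between Depot and #102: 18 + 26 − 35 = 9
  between #102 and #101: 26 + 37 − 12 = 51
  between #101 and #103: 37 + 20 − 18 = 39
  between #103 and #104: 20 + 30 − 21 = 29
  between #104 and Depot: 30 + 18 − 31 = 17
Cheapest insertion is between Depot and #102, adding 9.
New total = 117 + 9 = 126.

Minimum extra distance: 9 m, inserting #105 between Depot and #102.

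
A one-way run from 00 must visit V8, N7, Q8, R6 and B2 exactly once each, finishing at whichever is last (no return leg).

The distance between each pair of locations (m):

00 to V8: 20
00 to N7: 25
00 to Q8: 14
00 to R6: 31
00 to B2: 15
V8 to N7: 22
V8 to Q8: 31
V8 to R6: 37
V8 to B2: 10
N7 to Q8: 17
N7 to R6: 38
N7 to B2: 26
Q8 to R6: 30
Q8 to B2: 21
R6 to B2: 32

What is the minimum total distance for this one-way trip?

Minimum one-way distance = 94 m.

There are 5! = 120 possible orderings.
00 → V8 → N7 → Q8 → R6 → B2: 20+22+17+30+32 = 121
00 → V8 → N7 → Q8 → B2 → R6: 20+22+17+21+32 = 112
00 → V8 → N7 → R6 → Q8 → B2: 20+22+38+30+21 = 131
00 → V8 → N7 → R6 → B2 → Q8: 20+22+38+32+21 = 133
00 → V8 → N7 → B2 → Q8 → R6: 20+22+26+21+30 = 119
00 → V8 → N7 → B2 → R6 → Q8: 20+22+26+32+30 = 130
00 → V8 → Q8 → N7 → R6 → B2: 20+31+17+38+32 = 138
00 → V8 → Q8 → N7 → B2 → R6: 20+31+17+26+32 = 126
00 → V8 → Q8 → R6 → N7 → B2: 20+31+30+38+26 = 145
00 → V8 → Q8 → R6 → B2 → N7: 20+31+30+32+26 = 139
00 → V8 → Q8 → B2 → N7 → R6: 20+31+21+26+38 = 136
00 → V8 → Q8 → B2 → R6 → N7: 20+31+21+32+38 = 142
00 → V8 → R6 → N7 → Q8 → B2: 20+37+38+17+21 = 133
00 → V8 → R6 → N7 → B2 → Q8: 20+37+38+26+21 = 142
… (106 more)
00 → B2 → V8 → N7 → Q8 → R6: 15+10+22+17+30 = 94  ← best
The minimum is 94.
One shortest path: 00 → B2 → V8 → N7 → Q8 → R6.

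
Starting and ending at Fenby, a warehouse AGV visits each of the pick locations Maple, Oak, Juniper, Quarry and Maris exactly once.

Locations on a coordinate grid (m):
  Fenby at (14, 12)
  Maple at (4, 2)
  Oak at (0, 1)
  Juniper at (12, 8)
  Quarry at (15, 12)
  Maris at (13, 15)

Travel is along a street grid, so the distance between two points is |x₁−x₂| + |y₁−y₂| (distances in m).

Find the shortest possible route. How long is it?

Fenby-Maple-Oak-Juniper-Quarry-Maris-Fenby: 20+5+19+7+5+4 = 60
Fenby-Maple-Oak-Juniper-Maris-Quarry-Fenby: 20+5+19+8+5+1 = 58
Fenby-Maple-Oak-Quarry-Juniper-Maris-Fenby: 20+5+26+7+8+4 = 70
Fenby-Maple-Oak-Quarry-Maris-Juniper-Fenby: 20+5+26+5+8+6 = 70
Fenby-Maple-Oak-Maris-Juniper-Quarry-Fenby: 20+5+27+8+7+1 = 68
Fenby-Maple-Oak-Maris-Quarry-Juniper-Fenby: 20+5+27+5+7+6 = 70
Fenby-Maple-Juniper-Oak-Quarry-Maris-Fenby: 20+14+19+26+5+4 = 88
Fenby-Maple-Juniper-Oak-Maris-Quarry-Fenby: 20+14+19+27+5+1 = 86
Fenby-Maple-Juniper-Quarry-Oak-Maris-Fenby: 20+14+7+26+27+4 = 98
Fenby-Maple-Juniper-Quarry-Maris-Oak-Fenby: 20+14+7+5+27+25 = 98
Fenby-Maple-Juniper-Maris-Oak-Quarry-Fenby: 20+14+8+27+26+1 = 96
Fenby-Maple-Juniper-Maris-Quarry-Oak-Fenby: 20+14+8+5+26+25 = 98
Fenby-Maple-Quarry-Oak-Juniper-Maris-Fenby: 20+21+26+19+8+4 = 98
Fenby-Maple-Quarry-Oak-Maris-Juniper-Fenby: 20+21+26+27+8+6 = 108
… (46 more)
The minimum is 58.
One optimal route: Fenby → Maple → Oak → Juniper → Maris → Quarry → Fenby (or its reverse).

Shortest round trip = 58 m.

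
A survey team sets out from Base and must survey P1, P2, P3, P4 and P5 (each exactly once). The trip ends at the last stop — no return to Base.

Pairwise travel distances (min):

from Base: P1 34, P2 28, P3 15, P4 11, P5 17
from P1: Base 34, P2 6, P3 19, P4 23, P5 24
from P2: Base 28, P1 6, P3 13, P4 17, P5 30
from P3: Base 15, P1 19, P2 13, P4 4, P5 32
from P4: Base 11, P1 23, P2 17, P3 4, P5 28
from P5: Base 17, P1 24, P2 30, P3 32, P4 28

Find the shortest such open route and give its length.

58 min — the minimum one-way total.

There are 5! = 120 possible orderings.
Base - P1 - P2 - P3 - P4 - P5: 34+6+13+4+28 = 85
Base - P1 - P2 - P3 - P5 - P4: 34+6+13+32+28 = 113
Base - P1 - P2 - P4 - P3 - P5: 34+6+17+4+32 = 93
Base - P1 - P2 - P4 - P5 - P3: 34+6+17+28+32 = 117
Base - P1 - P2 - P5 - P3 - P4: 34+6+30+32+4 = 106
Base - P1 - P2 - P5 - P4 - P3: 34+6+30+28+4 = 102
Base - P1 - P3 - P2 - P4 - P5: 34+19+13+17+28 = 111
Base - P1 - P3 - P2 - P5 - P4: 34+19+13+30+28 = 124
Base - P1 - P3 - P4 - P2 - P5: 34+19+4+17+30 = 104
Base - P1 - P3 - P4 - P5 - P2: 34+19+4+28+30 = 115
Base - P1 - P3 - P5 - P2 - P4: 34+19+32+30+17 = 132
Base - P1 - P3 - P5 - P4 - P2: 34+19+32+28+17 = 130
Base - P1 - P4 - P2 - P3 - P5: 34+23+17+13+32 = 119
Base - P1 - P4 - P2 - P5 - P3: 34+23+17+30+32 = 136
… (106 more)
Base - P4 - P3 - P2 - P1 - P5: 11+4+13+6+24 = 58  ← best
The minimum is 58.
One shortest path: Base → P4 → P3 → P2 → P1 → P5.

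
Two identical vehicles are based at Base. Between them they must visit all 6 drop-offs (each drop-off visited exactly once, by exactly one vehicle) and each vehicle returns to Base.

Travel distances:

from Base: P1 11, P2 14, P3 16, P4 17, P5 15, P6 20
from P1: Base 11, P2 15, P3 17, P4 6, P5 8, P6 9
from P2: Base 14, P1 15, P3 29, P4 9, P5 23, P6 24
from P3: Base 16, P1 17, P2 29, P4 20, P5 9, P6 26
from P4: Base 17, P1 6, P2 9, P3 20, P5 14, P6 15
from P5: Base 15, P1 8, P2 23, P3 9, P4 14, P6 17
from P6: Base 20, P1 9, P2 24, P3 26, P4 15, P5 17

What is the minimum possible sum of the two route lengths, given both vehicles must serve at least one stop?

There are 2^5 − 1 = 31 ways to divide the 6 stops into two non-empty groups. For each, the best each vehicle can do is its own shortest tour through its group:
  {P1} + {P2, P3, P4, P5, P6}: 22 + 80 = 102
  {P2} + {P1, P3, P4, P5, P6}: 28 + 74 = 102
  {P1, P2} + {P3, P4, P5, P6}: 40 + 74 = 114
  {P3} + {P1, P2, P4, P5, P6}: 32 + 70 = 102
  {P1, P3} + {P2, P4, P5, P6}: 44 + 70 = 114
  {P2, P3} + {P1, P4, P5, P6}: 59 + 64 = 123
  … (31 splits in total)
  {P3, P5} + {P1, P2, P4, P6}: 40 + 58 = 98  ← best
Best: vehicle 1 Base → P3 → P5 → Base = 40; vehicle 2 Base → P1 → P6 → P4 → P2 → Base = 58; combined 98.

98 — the smallest possible combined total.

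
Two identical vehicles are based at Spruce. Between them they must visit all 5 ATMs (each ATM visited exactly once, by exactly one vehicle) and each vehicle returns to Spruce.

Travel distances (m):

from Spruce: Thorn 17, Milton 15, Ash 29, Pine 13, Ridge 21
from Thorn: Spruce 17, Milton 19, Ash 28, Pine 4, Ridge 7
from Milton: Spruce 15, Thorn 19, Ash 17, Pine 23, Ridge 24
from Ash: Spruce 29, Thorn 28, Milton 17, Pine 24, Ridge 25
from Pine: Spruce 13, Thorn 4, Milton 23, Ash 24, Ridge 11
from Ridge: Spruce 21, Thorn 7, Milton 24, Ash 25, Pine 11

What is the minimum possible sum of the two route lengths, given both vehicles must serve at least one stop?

Minimum combined distance: 106 m.

There are 2^4 − 1 = 15 ways to divide the 5 stops into two non-empty groups. For each, the best each vehicle can do is its own shortest tour through its group:
  {Thorn} + {Milton, Ash, Pine, Ridge}: 34 + 81 = 115
  {Milton} + {Thorn, Ash, Pine, Ridge}: 30 + 78 = 108
  {Thorn, Milton} + {Ash, Pine, Ridge}: 51 + 78 = 129
  {Ash} + {Thorn, Milton, Pine, Ridge}: 58 + 63 = 121
  {Thorn, Ash} + {Milton, Pine, Ridge}: 74 + 63 = 137
  {Milton, Ash} + {Thorn, Pine, Ridge}: 61 + 45 = 106
  … (15 splits in total)
Best: vehicle 1 Spruce → Milton → Ash → Spruce = 61; vehicle 2 Spruce → Pine → Thorn → Ridge → Spruce = 45; combined 106.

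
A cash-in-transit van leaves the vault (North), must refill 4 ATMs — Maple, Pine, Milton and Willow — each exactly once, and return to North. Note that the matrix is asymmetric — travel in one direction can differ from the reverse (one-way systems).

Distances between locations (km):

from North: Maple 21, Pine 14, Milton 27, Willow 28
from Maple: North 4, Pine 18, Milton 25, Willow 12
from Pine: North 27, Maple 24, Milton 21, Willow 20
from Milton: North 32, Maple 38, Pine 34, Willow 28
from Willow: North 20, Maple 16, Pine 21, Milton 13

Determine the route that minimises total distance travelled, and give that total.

Minimum total distance: 83 km.

North-Maple-Pine-Milton-Willow-North: 21+18+21+28+20 = 108
North-Maple-Pine-Willow-Milton-North: 21+18+20+13+32 = 104
North-Maple-Milton-Pine-Willow-North: 21+25+34+20+20 = 120
North-Maple-Milton-Willow-Pine-North: 21+25+28+21+27 = 122
North-Maple-Willow-Pine-Milton-North: 21+12+21+21+32 = 107
North-Maple-Willow-Milton-Pine-North: 21+12+13+34+27 = 107
North-Pine-Maple-Milton-Willow-North: 14+24+25+28+20 = 111
North-Pine-Maple-Willow-Milton-North: 14+24+12+13+32 = 95
North-Pine-Milton-Maple-Willow-North: 14+21+38+12+20 = 105
North-Pine-Milton-Willow-Maple-North: 14+21+28+16+4 = 83
North-Pine-Willow-Maple-Milton-North: 14+20+16+25+32 = 107
North-Pine-Willow-Milton-Maple-North: 14+20+13+38+4 = 89
North-Milton-Maple-Pine-Willow-North: 27+38+18+20+20 = 123
North-Milton-Maple-Willow-Pine-North: 27+38+12+21+27 = 125
… (10 more)
The minimum is 83.
One optimal route: North → Pine → Milton → Willow → Maple → North.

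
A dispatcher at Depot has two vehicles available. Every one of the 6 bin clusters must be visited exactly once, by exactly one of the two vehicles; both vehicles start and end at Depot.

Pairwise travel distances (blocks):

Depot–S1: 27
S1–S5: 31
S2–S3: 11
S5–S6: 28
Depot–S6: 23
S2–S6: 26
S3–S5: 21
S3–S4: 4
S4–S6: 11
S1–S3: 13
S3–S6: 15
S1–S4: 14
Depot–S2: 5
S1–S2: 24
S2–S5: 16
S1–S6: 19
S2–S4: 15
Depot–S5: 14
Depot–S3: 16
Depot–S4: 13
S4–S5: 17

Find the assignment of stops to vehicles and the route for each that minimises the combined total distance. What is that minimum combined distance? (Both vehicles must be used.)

Check every non-empty split of the stops between the two vehicles; for each half take its own optimal tour:
  {S1} + {S2, S3, S4, S5, S6}: 54 + 73 = 127
  {S2} + {S1, S3, S4, S5, S6}: 10 + 90 = 100
  {S1, S2} + {S3, S4, S5, S6}: 56 + 73 = 129
  {S3} + {S1, S2, S4, S5, S6}: 32 + 90 = 122
  {S1, S3} + {S2, S4, S5, S6}: 56 + 72 = 128
  {S2, S3} + {S1, S4, S5, S6}: 32 + 87 = 119
  … (31 splits in total)
Best: vehicle 1 Depot → S2 → Depot = 10; vehicle 2 Depot → S3 → S1 → S6 → S4 → S5 → Depot = 90; combined 100.

Minimum combined distance: 100 blocks.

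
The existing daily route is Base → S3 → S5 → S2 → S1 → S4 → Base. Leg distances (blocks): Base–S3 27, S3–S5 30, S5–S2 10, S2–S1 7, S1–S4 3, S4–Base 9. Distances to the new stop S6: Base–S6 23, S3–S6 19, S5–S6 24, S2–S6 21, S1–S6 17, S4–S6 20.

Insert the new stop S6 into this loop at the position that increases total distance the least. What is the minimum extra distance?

Adding 13 blocks by placing S6 on the S3–S5 leg.

Insertion cost between consecutive stops i–j is d(i,S6) + d(S6,j) − d(i,j):
  between Base and S3: 23 + 19 − 27 = 15
  between S3 and S5: 19 + 24 − 30 = 13
  between S5 and S2: 24 + 21 − 10 = 35
  between S2 and S1: 21 + 17 − 7 = 31
  between S1 and S4: 17 + 20 − 3 = 34
  between S4 and Base: 20 + 23 − 9 = 34
Cheapest insertion is between S3 and S5, adding 13.
New total = 86 + 13 = 99.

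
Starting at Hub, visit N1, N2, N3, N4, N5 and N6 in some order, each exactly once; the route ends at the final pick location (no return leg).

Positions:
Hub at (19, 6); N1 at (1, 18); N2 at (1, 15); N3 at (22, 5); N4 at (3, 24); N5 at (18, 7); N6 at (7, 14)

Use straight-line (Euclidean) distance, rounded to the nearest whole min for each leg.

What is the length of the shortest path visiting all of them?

Minimum one-way distance = 35 min.

There are 6! = 720 possible orderings.
Hub→N1→N2→N3→N4→N5→N6: 22+3+23+27+23+13 = 111
Hub→N1→N2→N3→N4→N6→N5: 22+3+23+27+11+13 = 99
Hub→N1→N2→N3→N5→N4→N6: 22+3+23+4+23+11 = 86
Hub→N1→N2→N3→N5→N6→N4: 22+3+23+4+13+11 = 76
Hub→N1→N2→N3→N6→N4→N5: 22+3+23+17+11+23 = 99
Hub→N1→N2→N3→N6→N5→N4: 22+3+23+17+13+23 = 101
Hub→N1→N2→N4→N3→N5→N6: 22+3+9+27+4+13 = 78
Hub→N1→N2→N4→N3→N6→N5: 22+3+9+27+17+13 = 91
… (712 more)
Hub→N3→N5→N6→N2→N1→N4: 3+4+13+6+3+6 = 35  ← best
The minimum is 35.
One shortest path: Hub → N3 → N5 → N6 → N2 → N1 → N4.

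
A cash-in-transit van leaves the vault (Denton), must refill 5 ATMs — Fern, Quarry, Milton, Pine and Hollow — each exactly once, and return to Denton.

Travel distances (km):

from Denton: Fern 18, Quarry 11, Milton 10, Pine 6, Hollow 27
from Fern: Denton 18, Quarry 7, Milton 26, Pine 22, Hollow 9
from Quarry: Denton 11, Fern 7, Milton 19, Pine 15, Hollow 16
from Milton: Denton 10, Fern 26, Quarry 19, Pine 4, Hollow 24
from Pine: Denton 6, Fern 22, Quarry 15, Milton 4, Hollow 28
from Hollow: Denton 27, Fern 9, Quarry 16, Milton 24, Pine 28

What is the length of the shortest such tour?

61 km — the shortest possible round trip.

Denton→Fern→Quarry→Milton→Pine→Hollow→Denton: 18+7+19+4+28+27 = 103
Denton→Fern→Quarry→Milton→Hollow→Pine→Denton: 18+7+19+24+28+6 = 102
Denton→Fern→Quarry→Pine→Milton→Hollow→Denton: 18+7+15+4+24+27 = 95
Denton→Fern→Quarry→Pine→Hollow→Milton→Denton: 18+7+15+28+24+10 = 102
Denton→Fern→Quarry→Hollow→Milton→Pine→Denton: 18+7+16+24+4+6 = 75
Denton→Fern→Quarry→Hollow→Pine→Milton→Denton: 18+7+16+28+4+10 = 83
Denton→Fern→Milton→Quarry→Pine→Hollow→Denton: 18+26+19+15+28+27 = 133
Denton→Fern→Milton→Quarry→Hollow→Pine→Denton: 18+26+19+16+28+6 = 113
Denton→Fern→Milton→Pine→Quarry→Hollow→Denton: 18+26+4+15+16+27 = 106
Denton→Fern→Milton→Pine→Hollow→Quarry→Denton: 18+26+4+28+16+11 = 103
Denton→Fern→Milton→Hollow→Quarry→Pine→Denton: 18+26+24+16+15+6 = 105
Denton→Fern→Milton→Hollow→Pine→Quarry→Denton: 18+26+24+28+15+11 = 122
Denton→Fern→Pine→Quarry→Milton→Hollow→Denton: 18+22+15+19+24+27 = 125
Denton→Fern→Pine→Quarry→Hollow→Milton→Denton: 18+22+15+16+24+10 = 105
… (46 more)
Denton→Quarry→Fern→Hollow→Milton→Pine→Denton: 11+7+9+24+4+6 = 61  ← best
The minimum is 61.
One optimal route: Denton → Quarry → Fern → Hollow → Milton → Pine → Denton (or its reverse).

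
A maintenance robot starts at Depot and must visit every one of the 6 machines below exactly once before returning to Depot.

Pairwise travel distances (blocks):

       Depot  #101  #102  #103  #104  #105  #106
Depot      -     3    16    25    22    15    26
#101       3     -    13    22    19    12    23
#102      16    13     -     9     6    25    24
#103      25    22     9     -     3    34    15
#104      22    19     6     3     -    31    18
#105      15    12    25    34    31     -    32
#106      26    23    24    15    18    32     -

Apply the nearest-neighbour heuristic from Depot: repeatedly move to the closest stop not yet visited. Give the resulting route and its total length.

Depot → [#101:3 / #105:15 / #102:16 / #104:22 / #103:25 / #106:26] → #101 (3)
#101 → [#105:12 / #102:13 / #104:19 / #103:22 / #106:23] → #105 (12)
#105 → [#102:25 / #104:31 / #106:32 / #103:34] → #102 (25)
#102 → [#104:6 / #103:9 / #106:24] → #104 (6)
#104 → [#103:3 / #106:18] → #103 (3)
#103 → [#106:15] → #106 (15)
Return #106→Depot: 26.
Total = 3 + 12 + 25 + 6 + 3 + 15 + 26 = 90.

Total distance 90 blocks via the nearest-neighbour route Depot → #101 → #105 → #102 → #104 → #103 → #106 → Depot.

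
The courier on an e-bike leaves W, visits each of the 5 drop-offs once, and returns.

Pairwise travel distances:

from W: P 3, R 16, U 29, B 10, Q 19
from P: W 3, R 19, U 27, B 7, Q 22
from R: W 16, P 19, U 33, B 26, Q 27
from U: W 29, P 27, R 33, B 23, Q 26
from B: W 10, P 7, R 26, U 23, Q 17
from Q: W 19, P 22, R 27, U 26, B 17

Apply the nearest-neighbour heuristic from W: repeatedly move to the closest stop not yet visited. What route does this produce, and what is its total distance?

Total distance 102 via the nearest-neighbour route W → P → B → Q → U → R → W.

From W: distances to unvisited — P=3, B=10, R=16, Q=19, U=29. Nearest is P (3).
From P: distances to unvisited — B=7, R=19, Q=22, U=27. Nearest is B (7).
From B: distances to unvisited — Q=17, U=23, R=26. Nearest is Q (17).
From Q: distances to unvisited — U=26, R=27. Nearest is U (26).
From U: distances to unvisited — R=33. Nearest is R (33).
Return R→W: 16.
Total = 3 + 7 + 17 + 26 + 33 + 16 = 102.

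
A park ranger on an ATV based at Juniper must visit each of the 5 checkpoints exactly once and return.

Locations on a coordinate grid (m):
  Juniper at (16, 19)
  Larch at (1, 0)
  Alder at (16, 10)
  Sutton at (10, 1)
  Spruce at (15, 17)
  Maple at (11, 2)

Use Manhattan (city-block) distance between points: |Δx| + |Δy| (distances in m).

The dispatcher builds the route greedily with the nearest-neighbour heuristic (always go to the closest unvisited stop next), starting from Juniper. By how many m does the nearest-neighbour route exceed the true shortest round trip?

Juniper: Spruce=3, Alder=9, Maple=22, Sutton=24, Larch=34 ⇒ Spruce
Spruce: Alder=8, Maple=19, Sutton=21, Larch=31 ⇒ Alder
Alder: Maple=13, Sutton=15, Larch=25 ⇒ Maple
Maple: Sutton=2, Larch=12 ⇒ Sutton
Sutton: Larch=10 ⇒ Larch
NN route Juniper → Spruce → Alder → Maple → Sutton → Larch → Juniper costs 70.
Optimal: Juniper → Alder → Larch → Sutton → Maple → Spruce → Juniper costs 68 (by enumerating all 60 distinct tours).
Excess = 70 − 68 = 2.

The nearest-neighbour route is 2 m longer than optimal.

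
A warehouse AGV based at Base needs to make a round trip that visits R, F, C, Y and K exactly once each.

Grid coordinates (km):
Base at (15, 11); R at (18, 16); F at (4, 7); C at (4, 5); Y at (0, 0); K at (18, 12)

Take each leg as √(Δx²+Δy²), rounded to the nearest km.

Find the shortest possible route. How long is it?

Shortest round trip = 51 km.

With 5 stops there are 5!/2 = 60 distinct round trips (a route and its reverse cost the same).
Base → R → F → C → Y → K → Base: 6+17+2+6+22+3 = 56
Base → R → F → C → K → Y → Base: 6+17+2+16+22+19 = 82
Base → R → F → Y → C → K → Base: 6+17+8+6+16+3 = 56
Base → R → F → Y → K → C → Base: 6+17+8+22+16+13 = 82
Base → R → F → K → C → Y → Base: 6+17+15+16+6+19 = 79
Base → R → F → K → Y → C → Base: 6+17+15+22+6+13 = 79
Base → R → C → F → Y → K → Base: 6+18+2+8+22+3 = 59
Base → R → C → F → K → Y → Base: 6+18+2+15+22+19 = 82
Base → R → C → Y → F → K → Base: 6+18+6+8+15+3 = 56
Base → R → C → Y → K → F → Base: 6+18+6+22+15+12 = 79
Base → R → C → K → F → Y → Base: 6+18+16+15+8+19 = 82
Base → R → C → K → Y → F → Base: 6+18+16+22+8+12 = 82
Base → R → Y → F → C → K → Base: 6+24+8+2+16+3 = 59
Base → R → Y → F → K → C → Base: 6+24+8+15+16+13 = 82
… (46 more)
Base → F → C → Y → R → K → Base: 12+2+6+24+4+3 = 51  ← best
The minimum is 51.
One optimal route: Base → F → C → Y → R → K → Base (or its reverse).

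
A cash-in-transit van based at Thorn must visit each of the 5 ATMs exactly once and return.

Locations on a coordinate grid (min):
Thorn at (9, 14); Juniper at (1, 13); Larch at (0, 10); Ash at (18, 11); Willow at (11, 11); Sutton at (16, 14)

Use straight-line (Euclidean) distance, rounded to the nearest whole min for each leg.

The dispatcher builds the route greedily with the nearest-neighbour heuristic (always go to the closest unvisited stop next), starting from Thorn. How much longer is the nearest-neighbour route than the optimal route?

Thorn: Willow=4, Sutton=7, Juniper=8, Ash=9, Larch=10 ⇒ Willow
Willow: Sutton=6, Ash=7, Juniper=10, Larch=11 ⇒ Sutton
Sutton: Ash=4, Juniper=15, Larch=16 ⇒ Ash
Ash: Juniper=17, Larch=18 ⇒ Juniper
Juniper: Larch=3 ⇒ Larch
NN route Thorn → Willow → Sutton → Ash → Juniper → Larch → Thorn costs 44.
Optimal: Thorn → Juniper → Larch → Willow → Ash → Sutton → Thorn costs 40 (by enumerating all 60 distinct tours).
Excess = 44 − 40 = 4.

4 min longer than the optimal tour.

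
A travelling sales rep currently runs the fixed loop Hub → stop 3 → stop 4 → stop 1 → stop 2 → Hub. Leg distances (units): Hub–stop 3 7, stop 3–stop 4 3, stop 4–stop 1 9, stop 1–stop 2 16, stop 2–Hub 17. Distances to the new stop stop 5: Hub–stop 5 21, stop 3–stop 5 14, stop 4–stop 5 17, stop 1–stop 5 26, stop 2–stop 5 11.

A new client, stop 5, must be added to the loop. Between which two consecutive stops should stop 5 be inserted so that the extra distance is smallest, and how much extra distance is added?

Adding 15 by placing stop 5 on the stop 2–Hub leg.

Insertion cost between consecutive stops i–j is d(i,stop 5) + d(stop 5,j) − d(i,j):
  between Hub and stop 3: 21 + 14 − 7 = 28
  between stop 3 and stop 4: 14 + 17 − 3 = 28
  between stop 4 and stop 1: 17 + 26 − 9 = 34
  between stop 1 and stop 2: 26 + 11 − 16 = 21
  between stop 2 and Hub: 11 + 21 − 17 = 15
Cheapest insertion is between stop 2 and Hub, adding 15.
New total = 52 + 15 = 67.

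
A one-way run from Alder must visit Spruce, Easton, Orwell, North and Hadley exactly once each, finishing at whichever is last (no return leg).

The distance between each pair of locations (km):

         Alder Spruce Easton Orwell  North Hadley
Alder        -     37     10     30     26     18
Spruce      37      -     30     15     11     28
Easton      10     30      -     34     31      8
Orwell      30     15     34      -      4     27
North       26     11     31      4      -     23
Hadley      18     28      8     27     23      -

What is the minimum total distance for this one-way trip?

Shortest open route: 60 km.

There are 5! = 120 possible orderings.
Alder → Spruce → Easton → Orwell → North → Hadley: 37+30+34+4+23 = 128
Alder → Spruce → Easton → Orwell → Hadley → North: 37+30+34+27+23 = 151
Alder → Spruce → Easton → North → Orwell → Hadley: 37+30+31+4+27 = 129
Alder → Spruce → Easton → North → Hadley → Orwell: 37+30+31+23+27 = 148
Alder → Spruce → Easton → Hadley → Orwell → North: 37+30+8+27+4 = 106
Alder → Spruce → Easton → Hadley → North → Orwell: 37+30+8+23+4 = 102
Alder → Spruce → Orwell → Easton → North → Hadley: 37+15+34+31+23 = 140
Alder → Spruce → Orwell → Easton → Hadley → North: 37+15+34+8+23 = 117
Alder → Spruce → Orwell → North → Easton → Hadley: 37+15+4+31+8 = 95
Alder → Spruce → Orwell → North → Hadley → Easton: 37+15+4+23+8 = 87
Alder → Spruce → Orwell → Hadley → Easton → North: 37+15+27+8+31 = 118
Alder → Spruce → Orwell → Hadley → North → Easton: 37+15+27+23+31 = 133
Alder → Spruce → North → Easton → Orwell → Hadley: 37+11+31+34+27 = 140
Alder → Spruce → North → Easton → Hadley → Orwell: 37+11+31+8+27 = 114
… (106 more)
Alder → Easton → Hadley → Orwell → North → Spruce: 10+8+27+4+11 = 60  ← best
The minimum is 60.
One shortest path: Alder → Easton → Hadley → Orwell → North → Spruce.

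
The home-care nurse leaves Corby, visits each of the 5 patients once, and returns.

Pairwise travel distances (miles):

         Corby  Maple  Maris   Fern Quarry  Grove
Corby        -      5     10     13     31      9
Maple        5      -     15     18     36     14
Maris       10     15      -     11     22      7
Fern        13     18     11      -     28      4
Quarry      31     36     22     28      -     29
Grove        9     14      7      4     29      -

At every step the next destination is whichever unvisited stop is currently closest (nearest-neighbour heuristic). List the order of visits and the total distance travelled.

Total distance 87 miles via the nearest-neighbour route Corby → Maple → Grove → Fern → Maris → Quarry → Corby.

From Corby: distances to unvisited — Maple=5, Grove=9, Maris=10, Fern=13, Quarry=31. Nearest is Maple (5).
From Maple: distances to unvisited — Grove=14, Maris=15, Fern=18, Quarry=36. Nearest is Grove (14).
From Grove: distances to unvisited — Fern=4, Maris=7, Quarry=29. Nearest is Fern (4).
From Fern: distances to unvisited — Maris=11, Quarry=28. Nearest is Maris (11).
From Maris: distances to unvisited — Quarry=22. Nearest is Quarry (22).
Return Quarry→Corby: 31.
Total = 5 + 14 + 4 + 11 + 22 + 31 = 87.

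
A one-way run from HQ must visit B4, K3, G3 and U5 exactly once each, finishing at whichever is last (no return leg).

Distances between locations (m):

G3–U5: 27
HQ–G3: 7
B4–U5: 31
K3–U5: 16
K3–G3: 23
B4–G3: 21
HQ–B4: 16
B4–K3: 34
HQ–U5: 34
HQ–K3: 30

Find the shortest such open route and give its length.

There are 4! = 24 possible orderings.
HQ→B4→K3→G3→U5: 16+34+23+27 = 100
HQ→B4→K3→U5→G3: 16+34+16+27 = 93
HQ→B4→G3→K3→U5: 16+21+23+16 = 76
HQ→B4→G3→U5→K3: 16+21+27+16 = 80
HQ→B4→U5→K3→G3: 16+31+16+23 = 86
HQ→B4→U5→G3→K3: 16+31+27+23 = 97
HQ→K3→B4→G3→U5: 30+34+21+27 = 112
HQ→K3→B4→U5→G3: 30+34+31+27 = 122
HQ→K3→G3→B4→U5: 30+23+21+31 = 105
HQ→K3→G3→U5→B4: 30+23+27+31 = 111
HQ→K3→U5→B4→G3: 30+16+31+21 = 98
HQ→K3→U5→G3→B4: 30+16+27+21 = 94
HQ→G3→B4→K3→U5: 7+21+34+16 = 78
HQ→G3→B4→U5→K3: 7+21+31+16 = 75
… (10 more)
The minimum is 75.
One shortest path: HQ → G3 → B4 → U5 → K3.

Shortest open route: 75 m.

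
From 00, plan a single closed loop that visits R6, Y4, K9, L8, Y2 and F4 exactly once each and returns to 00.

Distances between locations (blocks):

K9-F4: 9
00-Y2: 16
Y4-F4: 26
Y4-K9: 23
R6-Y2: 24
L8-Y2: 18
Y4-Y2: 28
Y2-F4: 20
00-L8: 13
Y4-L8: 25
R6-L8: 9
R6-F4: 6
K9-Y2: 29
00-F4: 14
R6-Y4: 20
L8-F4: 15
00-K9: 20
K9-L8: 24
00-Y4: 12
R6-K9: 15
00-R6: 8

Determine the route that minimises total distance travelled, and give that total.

There are 360 distinct closed tours to check (reversals are equivalent).
00→R6→Y4→K9→L8→Y2→F4→00: 8+20+23+24+18+20+14 = 127
00→R6→Y4→K9→L8→F4→Y2→00: 8+20+23+24+15+20+16 = 126
00→R6→Y4→K9→Y2→L8→F4→00: 8+20+23+29+18+15+14 = 127
00→R6→Y4→K9→Y2→F4→L8→00: 8+20+23+29+20+15+13 = 128
00→R6→Y4→K9→F4→L8→Y2→00: 8+20+23+9+15+18+16 = 109
00→R6→Y4→K9→F4→Y2→L8→00: 8+20+23+9+20+18+13 = 111
00→R6→Y4→L8→K9→Y2→F4→00: 8+20+25+24+29+20+14 = 140
00→R6→Y4→L8→K9→F4→Y2→00: 8+20+25+24+9+20+16 = 122
… (352 more)
00→Y4→K9→F4→R6→L8→Y2→00: 12+23+9+6+9+18+16 = 93  ← best
The minimum is 93.
One optimal route: 00 → Y4 → K9 → F4 → R6 → L8 → Y2 → 00 (or its reverse).

Shortest round trip = 93 blocks.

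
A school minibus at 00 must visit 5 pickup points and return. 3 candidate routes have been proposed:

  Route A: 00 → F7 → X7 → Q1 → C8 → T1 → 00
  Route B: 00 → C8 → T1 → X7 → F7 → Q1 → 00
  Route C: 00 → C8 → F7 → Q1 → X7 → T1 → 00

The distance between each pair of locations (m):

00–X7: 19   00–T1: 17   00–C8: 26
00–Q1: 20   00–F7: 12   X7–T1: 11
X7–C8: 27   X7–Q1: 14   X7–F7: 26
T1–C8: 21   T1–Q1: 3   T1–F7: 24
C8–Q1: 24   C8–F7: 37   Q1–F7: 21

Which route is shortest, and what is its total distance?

114 m — Route A is the shortest.

Route A: 12 + 26 + 14 + 24 + 21 + 17 = 114
Route B: 26 + 21 + 11 + 26 + 21 + 20 = 125
Route C: 26 + 37 + 21 + 14 + 11 + 17 = 126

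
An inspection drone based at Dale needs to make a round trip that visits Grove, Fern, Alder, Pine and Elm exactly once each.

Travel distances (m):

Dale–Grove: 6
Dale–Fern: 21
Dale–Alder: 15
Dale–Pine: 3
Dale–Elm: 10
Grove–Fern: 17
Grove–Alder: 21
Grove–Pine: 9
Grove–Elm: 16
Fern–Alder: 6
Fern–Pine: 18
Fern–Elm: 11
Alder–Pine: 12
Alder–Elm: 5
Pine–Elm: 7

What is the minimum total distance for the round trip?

Shortest round trip = 44 m.

There are 60 distinct closed tours to check (reversals are equivalent).
Dale→Grove→Fern→Alder→Pine→Elm→Dale: 6+17+6+12+7+10 = 58
Dale→Grove→Fern→Alder→Elm→Pine→Dale: 6+17+6+5+7+3 = 44
Dale→Grove→Fern→Pine→Alder→Elm→Dale: 6+17+18+12+5+10 = 68
Dale→Grove→Fern→Pine→Elm→Alder→Dale: 6+17+18+7+5+15 = 68
Dale→Grove→Fern→Elm→Alder→Pine→Dale: 6+17+11+5+12+3 = 54
Dale→Grove→Fern→Elm→Pine→Alder→Dale: 6+17+11+7+12+15 = 68
Dale→Grove→Alder→Fern→Pine→Elm→Dale: 6+21+6+18+7+10 = 68
Dale→Grove→Alder→Fern→Elm→Pine→Dale: 6+21+6+11+7+3 = 54
Dale→Grove→Alder→Pine→Fern→Elm→Dale: 6+21+12+18+11+10 = 78
Dale→Grove→Alder→Pine→Elm→Fern→Dale: 6+21+12+7+11+21 = 78
Dale→Grove→Alder→Elm→Fern→Pine→Dale: 6+21+5+11+18+3 = 64
Dale→Grove→Alder→Elm→Pine→Fern→Dale: 6+21+5+7+18+21 = 78
Dale→Grove→Pine→Fern→Alder→Elm→Dale: 6+9+18+6+5+10 = 54
Dale→Grove→Pine→Fern→Elm→Alder→Dale: 6+9+18+11+5+15 = 64
… (46 more)
The minimum is 44.
One optimal route: Dale → Grove → Fern → Alder → Elm → Pine → Dale (or its reverse).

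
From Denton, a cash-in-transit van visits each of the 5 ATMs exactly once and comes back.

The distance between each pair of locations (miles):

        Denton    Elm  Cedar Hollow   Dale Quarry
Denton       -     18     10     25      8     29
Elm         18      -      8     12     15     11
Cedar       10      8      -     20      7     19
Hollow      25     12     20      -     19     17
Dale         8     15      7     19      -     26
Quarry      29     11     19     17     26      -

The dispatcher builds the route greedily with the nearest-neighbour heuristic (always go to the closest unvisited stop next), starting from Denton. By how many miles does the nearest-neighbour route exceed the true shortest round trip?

The nearest-neighbour route is 3 miles longer than optimal.

From Denton: Dale=8, Cedar=10, Elm=18, Hollow=25, Quarry=29 → choose Dale (8).
From Dale: Cedar=7, Elm=15, Hollow=19, Quarry=26 → choose Cedar (7).
From Cedar: Elm=8, Quarry=19, Hollow=20 → choose Elm (8).
From Elm: Quarry=11, Hollow=12 → choose Quarry (11).
From Quarry: Hollow=17 → choose Hollow (17).
NN route Denton → Dale → Cedar → Elm → Quarry → Hollow → Denton costs 76.
Optimal: Denton → Cedar → Elm → Quarry → Hollow → Dale → Denton costs 73 (by enumerating all 60 distinct tours).
Excess = 76 − 73 = 3.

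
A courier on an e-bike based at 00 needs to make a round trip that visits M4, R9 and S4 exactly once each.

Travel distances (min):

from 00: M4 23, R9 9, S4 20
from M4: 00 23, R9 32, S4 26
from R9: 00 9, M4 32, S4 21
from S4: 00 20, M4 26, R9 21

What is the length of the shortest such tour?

79 min — the shortest possible round trip.

There are 3 distinct closed tours to check (reversals are equivalent).
00 → M4 → R9 → S4 → 00: 23+32+21+20 = 96
00 → M4 → S4 → R9 → 00: 23+26+21+9 = 79
00 → R9 → M4 → S4 → 00: 9+32+26+20 = 87
The minimum is 79.
One optimal route: 00 → M4 → S4 → R9 → 00 (or its reverse).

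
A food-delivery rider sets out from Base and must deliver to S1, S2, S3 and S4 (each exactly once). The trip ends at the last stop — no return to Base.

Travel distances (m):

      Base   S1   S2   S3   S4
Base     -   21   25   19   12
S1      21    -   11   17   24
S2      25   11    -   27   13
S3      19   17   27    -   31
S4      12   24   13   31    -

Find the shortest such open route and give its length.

Shortest open route: 53 m.

There are 4! = 24 possible orderings.
Base - S1 - S2 - S3 - S4: 21+11+27+31 = 90
Base - S1 - S2 - S4 - S3: 21+11+13+31 = 76
Base - S1 - S3 - S2 - S4: 21+17+27+13 = 78
Base - S1 - S3 - S4 - S2: 21+17+31+13 = 82
Base - S1 - S4 - S2 - S3: 21+24+13+27 = 85
Base - S1 - S4 - S3 - S2: 21+24+31+27 = 103
Base - S2 - S1 - S3 - S4: 25+11+17+31 = 84
Base - S2 - S1 - S4 - S3: 25+11+24+31 = 91
Base - S2 - S3 - S1 - S4: 25+27+17+24 = 93
Base - S2 - S3 - S4 - S1: 25+27+31+24 = 107
Base - S2 - S4 - S1 - S3: 25+13+24+17 = 79
Base - S2 - S4 - S3 - S1: 25+13+31+17 = 86
Base - S3 - S1 - S2 - S4: 19+17+11+13 = 60
Base - S3 - S1 - S4 - S2: 19+17+24+13 = 73
… (10 more)
Base - S4 - S2 - S1 - S3: 12+13+11+17 = 53  ← best
The minimum is 53.
One shortest path: Base → S4 → S2 → S1 → S3.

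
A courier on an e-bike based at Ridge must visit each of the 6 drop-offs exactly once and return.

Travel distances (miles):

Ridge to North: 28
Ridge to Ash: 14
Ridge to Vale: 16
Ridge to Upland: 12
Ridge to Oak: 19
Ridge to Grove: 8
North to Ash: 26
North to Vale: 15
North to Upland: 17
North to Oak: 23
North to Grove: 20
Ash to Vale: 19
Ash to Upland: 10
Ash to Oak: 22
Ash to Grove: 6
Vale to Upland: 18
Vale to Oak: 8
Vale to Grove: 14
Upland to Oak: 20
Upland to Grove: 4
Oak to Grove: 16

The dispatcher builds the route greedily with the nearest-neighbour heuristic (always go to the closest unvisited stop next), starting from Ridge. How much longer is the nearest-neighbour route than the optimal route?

Ridge: Grove=8, Upland=12, Ash=14, Vale=16, Oak=19, North=28 ⇒ Grove
Grove: Upland=4, Ash=6, Vale=14, Oak=16, North=20 ⇒ Upland
Upland: Ash=10, North=17, Vale=18, Oak=20 ⇒ Ash
Ash: Vale=19, Oak=22, North=26 ⇒ Vale
Vale: Oak=8, North=15 ⇒ Oak
Oak: North=23 ⇒ North
NN route Ridge → Grove → Upland → Ash → Vale → Oak → North → Ridge costs 100.
Optimal: Ridge → Ash → Grove → Upland → North → Vale → Oak → Ridge costs 83 (by enumerating all 360 distinct tours).
Excess = 100 − 83 = 17.

Excess over optimum: 17 miles.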